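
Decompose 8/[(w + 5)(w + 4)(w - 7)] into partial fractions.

Using cover-up method: α = 2/3, β = -8/11, γ = 2/33
Result: (2/3)/(w + 5) - (8/11)/(w + 4) + (2/33)/(w - 7)


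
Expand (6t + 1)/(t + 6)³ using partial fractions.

(6t + 1) = A(t + 6)² + B(t + 6) + C. At t = -6: C = 6·(-6) + 1 = -35. Coefficients: A = 0, B = 6
Result: 6/(t + 6)² - 35/(t + 6)³


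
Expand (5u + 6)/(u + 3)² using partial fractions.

(5u + 6) = α(u + 3) + β. At u = -3: β = 5·(-3) + 6 = -9. Coeff of u: α = 5
Result: 5/(u + 3) - 9/(u + 3)²


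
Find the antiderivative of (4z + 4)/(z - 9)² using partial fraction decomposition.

Decompose: A = 4, B = 4·9 + 4 = 40, so (4z + 4)/(z - 9)² = 4/(z - 9) + 40/(z - 9)². Integrate: ∫ A/(z - 9) dz = 4 ln|(z - 9)|; ∫ B/(z - 9)² dz = -40/(z - 9). Sum: 4 ln|(z - 9)| - 40/(z - 9) + C


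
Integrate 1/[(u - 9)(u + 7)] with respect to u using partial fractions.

Decompose: 1/[(u - 9)(u + 7)] = (1/16)/(u - 9) - (1/16)/(u + 7). Integrate each term: (1/16) ln|(u - 9)| - (1/16) ln|(u + 7)| + C


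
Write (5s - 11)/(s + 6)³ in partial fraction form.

(5s - 11) = P(s + 6)² + Q(s + 6) + R. At s = -6: R = 5·(-6) - 11 = -41. Coefficients: P = 0, Q = 5
Result: 5/(s + 6)² - 41/(s + 6)³


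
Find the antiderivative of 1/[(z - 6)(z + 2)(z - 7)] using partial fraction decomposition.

Cover-up: α = -1/8, β = 1/72, γ = 1/9. Decomposition: (-1/8)/(z - 6) + (1/72)/(z + 2) + (1/9)/(z - 7). Integrate each term: (-1/8) ln|(z - 6)| + (1/72) ln|(z + 2)| + (1/9) ln|(z - 7)| + C


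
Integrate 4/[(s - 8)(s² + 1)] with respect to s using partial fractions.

Cover-up at s=8: α = 4/(8²+1) = 4/65. Coeff matching: β = -4/65, γ = -32/65. Decomposition: (4/65)/(s - 8) - ((4/65)s + 32/65)/(s² + 1). Integrate: linear → ln, quadratic → (1/2)ln + arctan: (4/65) ln|(s - 8)| - (2/65) ln(s² + 1) - (32/65) arctan(s) + C


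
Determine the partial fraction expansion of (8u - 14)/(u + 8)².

(8u - 14) = P(u + 8) + Q. At u = -8: Q = 8·(-8) - 14 = -78. Coeff of u: P = 8
Result: 8/(u + 8) - 78/(u + 8)²


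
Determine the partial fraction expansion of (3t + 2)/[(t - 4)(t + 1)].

At t=4: P = (3·4 + 2)/(4 + 1) = 14/5. At t=-1: Q = (3·(-1) + 2)/(-1 - 4) = 1/5
Result: (14/5)/(t - 4) + (1/5)/(t + 1)


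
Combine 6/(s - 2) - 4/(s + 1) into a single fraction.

Common denominator (s - 2)(s + 1). Numerator: 6(s + 1) - 4(s - 2) = (6s + 6) - (4s - 8) = 2s + 14
Result: (2s + 14)/[(s - 2)(s + 1)]


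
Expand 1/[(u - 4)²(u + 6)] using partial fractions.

Cover-up at u=-6: γ = 1/(-6 - 4)² = 1/100. Cover-up at u=4: β = 1/(4 + 6) = 1/10. Comparing u² coeff: α = -γ = -1/100
Result: (-1/100)/(u - 4) + (1/10)/(u - 4)² + (1/100)/(u + 6)


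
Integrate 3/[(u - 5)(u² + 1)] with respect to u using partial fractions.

Cover-up at u=5: P = 3/(5²+1) = 3/26. Coeff matching: Q = -3/26, R = -15/26. Decomposition: (3/26)/(u - 5) - ((3/26)u + 15/26)/(u² + 1). Integrate: linear → ln, quadratic → (1/2)ln + arctan: (3/26) ln|(u - 5)| - (3/52) ln(u² + 1) - (15/26) arctan(u) + C


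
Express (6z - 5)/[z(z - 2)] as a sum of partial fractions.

At z=0: α = (6·0 - 5)/(0 - 2) = 5/2. At z=2: β = (6·2 - 5)/(2 - 0) = 7/2
Result: (5/2)/z + (7/2)/(z - 2)


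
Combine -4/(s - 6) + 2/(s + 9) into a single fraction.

Common denominator (s - 6)(s + 9). Numerator: -4(s + 9) + 2(s - 6) = (-4s - 36) + (2s - 12) = -2s - 48
Result: (-2s - 48)/[(s - 6)(s + 9)]


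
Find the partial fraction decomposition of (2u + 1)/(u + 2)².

(2u + 1) = α(u + 2) + β. At u = -2: β = 2·(-2) + 1 = -3. Coeff of u: α = 2
Result: 2/(u + 2) - 3/(u + 2)²


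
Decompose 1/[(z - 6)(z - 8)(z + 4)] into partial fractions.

Using cover-up method: α = -1/20, β = 1/24, γ = 1/120
Result: (-1/20)/(z - 6) + (1/24)/(z - 8) + (1/120)/(z + 4)


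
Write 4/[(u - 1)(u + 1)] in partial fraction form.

4/(u - 1)(u + 1) = α/(u - 1) + β/(u + 1). α = 4/(1 + 1) = 2, β = 4/(-1 - 1) = -2
Result: 2/(u - 1) - 2/(u + 1)


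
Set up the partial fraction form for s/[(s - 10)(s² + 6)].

Linear + irreducible quadratic: α/(s - 10) + (βs + γ)/(s² + 6)


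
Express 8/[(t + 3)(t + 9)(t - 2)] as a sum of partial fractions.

Using cover-up method: α = -4/15, β = 4/33, γ = 8/55
Result: (-4/15)/(t + 3) + (4/33)/(t + 9) + (8/55)/(t - 2)


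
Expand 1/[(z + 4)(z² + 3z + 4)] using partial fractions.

Cover-up at z = -4: P = 1/((-4)² + 3·(-4) + 4) = 1/8. Then Q = -P = -1/8, R = -P·(3 - 4) = 1/8
Result: (1/8)/(z + 4) - ((1/8)z - 1/8)/(z² + 3z + 4)


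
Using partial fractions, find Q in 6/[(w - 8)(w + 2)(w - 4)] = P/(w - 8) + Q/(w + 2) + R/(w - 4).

Cover-up at w = -2: Q = 6/[(-2 - 8)(-2 - 4)] = 6/[(-10)(-6)] = 6/60 = 1/10


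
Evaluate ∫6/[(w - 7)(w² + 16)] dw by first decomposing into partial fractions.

Cover-up at w=7: α = 6/(7²+16) = 6/65. Coeff matching: β = -6/65, γ = -42/65. Decomposition: (6/65)/(w - 7) - ((6/65)w + 42/65)/(w² + 16). Integrate: linear → ln, quadratic → (1/2)ln + arctan: (6/65) ln|(w - 7)| - (3/65) ln(w² + 16) - (21/130) arctan(w/4) + C


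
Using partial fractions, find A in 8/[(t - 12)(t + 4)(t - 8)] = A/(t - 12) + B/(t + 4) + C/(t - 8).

Cover-up at t = 12: A = 8/[(12 + 4)(12 - 8)] = 8/[(16)(4)] = 8/64 = 1/8


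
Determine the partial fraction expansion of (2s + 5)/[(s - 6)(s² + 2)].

At s=6: α = (2·6 + 5)/(6² + 2) = 17/38. β = -α = -17/38, γ = 2 - 6·α = -13/19
Result: (17/38)/(s - 6) - ((17/38)s + 13/19)/(s² + 2)


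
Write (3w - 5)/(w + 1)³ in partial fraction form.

(3w - 5) = A(w + 1)² + B(w + 1) + C. At w = -1: C = 3·(-1) - 5 = -8. Coefficients: A = 0, B = 3
Result: 3/(w + 1)² - 8/(w + 1)³


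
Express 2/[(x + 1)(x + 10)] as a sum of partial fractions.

2/(x + 1)(x + 10) = P/(x + 1) + Q/(x + 10). P = 2/(-1 + 10) = 2/9, Q = 2/(-10 + 1) = -2/9
Result: (2/9)/(x + 1) - (2/9)/(x + 10)


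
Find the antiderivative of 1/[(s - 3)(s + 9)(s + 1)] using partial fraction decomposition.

Cover-up: α = 1/48, β = 1/96, γ = -1/32. Decomposition: (1/48)/(s - 3) + (1/96)/(s + 9) - (1/32)/(s + 1). Integrate each term: (1/48) ln|(s - 3)| + (1/96) ln|(s + 9)| - (1/32) ln|(s + 1)| + C


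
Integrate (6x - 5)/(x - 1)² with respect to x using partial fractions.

Decompose: P = 6, Q = 6·1 - 5 = 1, so (6x - 5)/(x - 1)² = 6/(x - 1) + 1/(x - 1)². Integrate: ∫ P/(x - 1) dx = 6 ln|(x - 1)|; ∫ Q/(x - 1)² dx = -1/(x - 1). Sum: 6 ln|(x - 1)| - 1/(x - 1) + C


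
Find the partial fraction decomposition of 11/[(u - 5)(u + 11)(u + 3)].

Using cover-up method: α = 11/128, β = 11/128, γ = -11/64
Result: (11/128)/(u - 5) + (11/128)/(u + 11) - (11/64)/(u + 3)


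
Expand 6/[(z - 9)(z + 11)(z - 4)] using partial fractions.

Using cover-up method: A = 3/50, B = 1/50, C = -2/25
Result: (3/50)/(z - 9) + (1/50)/(z + 11) - (2/25)/(z - 4)


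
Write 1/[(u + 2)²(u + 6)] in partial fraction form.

Cover-up at u=-6: R = 1/(-6 + 2)² = 1/16. Cover-up at u=-2: Q = 1/(-2 + 6) = 1/4. Comparing u² coeff: P = -R = -1/16
Result: (-1/16)/(u + 2) + (1/4)/(u + 2)² + (1/16)/(u + 6)


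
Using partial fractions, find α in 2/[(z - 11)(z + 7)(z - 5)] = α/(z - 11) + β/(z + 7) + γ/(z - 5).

Cover-up at z = 11: α = 2/[(11 + 7)(11 - 5)] = 2/[(18)(6)] = 2/108 = 1/54


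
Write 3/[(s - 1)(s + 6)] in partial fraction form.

3/(s - 1)(s + 6) = P/(s - 1) + Q/(s + 6). P = 3/(1 + 6) = 3/7, Q = 3/(-6 - 1) = -3/7
Result: (3/7)/(s - 1) - (3/7)/(s + 6)


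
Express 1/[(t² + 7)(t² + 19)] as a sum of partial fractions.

Coefficient matching gives P = R = 0, Q = 1/(19-7) = 1/12, S = -Q = -1/12
Result: (1/12)/(t² + 7) - (1/12)/(t² + 19)


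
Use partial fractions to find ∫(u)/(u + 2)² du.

Decompose: A = 1, B = 1·(-2) + 0 = -2, so (u)/(u + 2)² = 1/(u + 2) - 2/(u + 2)². Integrate: ∫ A/(u + 2) du = ln|(u + 2)|; ∫ B/(u + 2)² du = 2/(u + 2). Sum: ln|(u + 2)| + 2/(u + 2) + C


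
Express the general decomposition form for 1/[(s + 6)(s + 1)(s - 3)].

Three distinct linear factors: P/(s + 6) + Q/(s + 1) + R/(s - 3)


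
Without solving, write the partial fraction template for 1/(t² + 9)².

Repeated quadratic factor: (At + B)/(t² + 9) + (Ct + D)/(t² + 9)²


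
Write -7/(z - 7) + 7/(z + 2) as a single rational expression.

Common denominator (z - 7)(z + 2). Numerator: -7(z + 2) + 7(z - 7) = (-7z - 14) + (7z - 49) = -63
Result: (-63)/[(z - 7)(z + 2)]


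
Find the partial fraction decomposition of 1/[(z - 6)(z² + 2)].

Cover-up at z = 6: α = 1/(6² + 2) = 1/38. Then β = -α = -1/38, γ = -α·(0 + 6) = -3/19
Result: (1/38)/(z - 6) - ((1/38)z + 3/19)/(z² + 2)


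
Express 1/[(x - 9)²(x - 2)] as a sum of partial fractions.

Cover-up at x=2: C = 1/(2 - 9)² = 1/49. Cover-up at x=9: B = 1/(9 - 2) = 1/7. Comparing x² coeff: A = -C = -1/49
Result: (-1/49)/(x - 9) + (1/7)/(x - 9)² + (1/49)/(x - 2)


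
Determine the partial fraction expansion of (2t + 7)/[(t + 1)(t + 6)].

At t=-1: A = (2·(-1) + 7)/(-1 + 6) = 1. At t=-6: B = (2·(-6) + 7)/(-6 + 1) = 1
Result: 1/(t + 1) + 1/(t + 6)


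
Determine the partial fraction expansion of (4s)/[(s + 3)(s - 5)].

At s=-3: α = (4·(-3) + 0)/(-3 - 5) = 3/2. At s=5: β = (4·5 + 0)/(5 + 3) = 5/2
Result: (3/2)/(s + 3) + (5/2)/(s - 5)


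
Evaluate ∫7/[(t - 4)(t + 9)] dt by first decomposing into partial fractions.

Decompose: 7/[(t - 4)(t + 9)] = (7/13)/(t - 4) - (7/13)/(t + 9). Integrate each term: (7/13) ln|(t - 4)| - (7/13) ln|(t + 9)| + C


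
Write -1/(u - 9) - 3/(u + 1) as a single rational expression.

Common denominator (u - 9)(u + 1). Numerator: -1(u + 1) - 3(u - 9) = (-u - 1) - (3u - 27) = -4u + 26
Result: (-4u + 26)/[(u - 9)(u + 1)]


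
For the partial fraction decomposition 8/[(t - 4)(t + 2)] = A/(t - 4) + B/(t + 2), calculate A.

Cover-up at t = 4: A = 8/(4 + 2) = 8/6 = 4/3


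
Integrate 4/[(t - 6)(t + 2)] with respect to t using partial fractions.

Decompose: 4/[(t - 6)(t + 2)] = (1/2)/(t - 6) - (1/2)/(t + 2). Integrate each term: (1/2) ln|(t - 6)| - (1/2) ln|(t + 2)| + C


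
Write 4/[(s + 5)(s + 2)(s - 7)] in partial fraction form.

Using cover-up method: A = 1/9, B = -4/27, C = 1/27
Result: (1/9)/(s + 5) - (4/27)/(s + 2) + (1/27)/(s - 7)


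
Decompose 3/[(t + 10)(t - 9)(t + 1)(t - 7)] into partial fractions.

Using Heaviside cover-up: (-1/969)/(t + 10) + (3/380)/(t - 9) + (1/240)/(t + 1) - (3/272)/(t - 7)


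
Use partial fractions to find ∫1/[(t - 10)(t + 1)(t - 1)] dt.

Cover-up: A = 1/99, B = 1/22, C = -1/18. Decomposition: (1/99)/(t - 10) + (1/22)/(t + 1) - (1/18)/(t - 1). Integrate each term: (1/99) ln|(t - 10)| + (1/22) ln|(t + 1)| - (1/18) ln|(t - 1)| + C


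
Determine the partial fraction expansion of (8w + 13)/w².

(8w + 13) = αw + β. At w = 0: β = 8·0 + 13 = 13. Coeff of w: α = 8
Result: 8/w + 13/w²


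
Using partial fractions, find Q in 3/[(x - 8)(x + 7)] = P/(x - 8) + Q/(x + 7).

Cover-up at x = -7: Q = 3/(-7 - 8) = -3/15 = -1/5


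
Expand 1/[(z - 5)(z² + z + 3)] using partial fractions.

Cover-up at z = 5: α = 1/(5² + 1·5 + 3) = 1/33. Then β = -α = -1/33, γ = -α·(1 + 5) = -2/11
Result: (1/33)/(z - 5) - ((1/33)z + 2/11)/(z² + z + 3)


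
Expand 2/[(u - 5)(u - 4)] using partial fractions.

2/(u - 5)(u - 4) = A/(u - 5) + B/(u - 4). A = 2/(5 - 4) = 2, B = 2/(4 - 5) = -2
Result: 2/(u - 5) - 2/(u - 4)


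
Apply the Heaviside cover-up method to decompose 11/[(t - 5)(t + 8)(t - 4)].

Cover (t - 5), t=5: α = 11/[(5 + 8)(5 - 4)] = 11/13. Cover (t + 8), t=-8: β = 11/[(-8 - 5)(-8 - 4)] = 11/156. Cover (t - 4), t=4: γ = 11/[(4 - 5)(4 + 8)] = -11/12.
Result: (11/13)/(t - 5) + (11/156)/(t + 8) - (11/12)/(t - 4)


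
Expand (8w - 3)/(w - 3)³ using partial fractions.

(8w - 3) = α(w - 3)² + β(w - 3) + γ. At w = 3: γ = 8·3 - 3 = 21. Coefficients: α = 0, β = 8
Result: 8/(w - 3)² + 21/(w - 3)³


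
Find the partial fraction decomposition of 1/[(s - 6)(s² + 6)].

Cover-up at s = 6: P = 1/(6² + 6) = 1/42. Then Q = -P = -1/42, R = -P·(0 + 6) = -1/7
Result: (1/42)/(s - 6) - ((1/42)s + 1/7)/(s² + 6)


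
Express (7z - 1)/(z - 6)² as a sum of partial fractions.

(7z - 1) = P(z - 6) + Q. At z = 6: Q = 7·6 - 1 = 41. Coeff of z: P = 7
Result: 7/(z - 6) + 41/(z - 6)²


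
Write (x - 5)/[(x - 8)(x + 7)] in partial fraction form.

At x=8: A = (1·8 - 5)/(8 + 7) = 1/5. At x=-7: B = (1·(-7) - 5)/(-7 - 8) = 4/5
Result: (1/5)/(x - 8) + (4/5)/(x + 7)


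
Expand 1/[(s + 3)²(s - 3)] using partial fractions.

Cover-up at s=3: C = 1/(3 + 3)² = 1/36. Cover-up at s=-3: B = 1/(-3 - 3) = -1/6. Comparing s² coeff: A = -C = -1/36
Result: (-1/36)/(s + 3) - (1/6)/(s + 3)² + (1/36)/(s - 3)


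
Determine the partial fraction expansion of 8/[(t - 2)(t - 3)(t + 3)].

Using cover-up method: α = -8/5, β = 4/3, γ = 4/15
Result: (-8/5)/(t - 2) + (4/3)/(t - 3) + (4/15)/(t + 3)


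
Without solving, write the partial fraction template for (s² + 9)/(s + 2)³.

Repeated linear factor (power 3): α/(s + 2) + β/(s + 2)² + γ/(s + 2)³


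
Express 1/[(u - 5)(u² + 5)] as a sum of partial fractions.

Cover-up at u = 5: P = 1/(5² + 5) = 1/30. Then Q = -P = -1/30, R = -P·(0 + 5) = -1/6
Result: (1/30)/(u - 5) - ((1/30)u + 1/6)/(u² + 5)


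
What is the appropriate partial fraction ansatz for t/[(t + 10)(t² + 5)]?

Linear + irreducible quadratic: α/(t + 10) + (βt + γ)/(t² + 5)


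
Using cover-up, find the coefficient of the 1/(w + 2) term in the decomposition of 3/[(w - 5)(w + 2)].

Cover (w + 2), set w=-2: 3/((w - 5) at w=-2) = 3/(-7) = -3/7


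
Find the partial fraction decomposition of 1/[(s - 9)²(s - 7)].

Cover-up at s=7: C = 1/(7 - 9)² = 1/4. Cover-up at s=9: B = 1/(9 - 7) = 1/2. Comparing s² coeff: A = -C = -1/4
Result: (-1/4)/(s - 9) + (1/2)/(s - 9)² + (1/4)/(s - 7)


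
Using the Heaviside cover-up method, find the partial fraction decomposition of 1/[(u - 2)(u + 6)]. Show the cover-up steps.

Cover (u - 2): set u=2, get α = 1/(2 + 6) = 1/8. Cover (u + 6): set u=-6, get β = 1/(-6 - 2) = -1/8.
Result: (1/8)/(u - 2) - (1/8)/(u + 6)


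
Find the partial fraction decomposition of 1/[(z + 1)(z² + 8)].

Cover-up at z = -1: P = 1/((-1)² + 8) = 1/9. Then Q = -P = -1/9, R = -P·(0 - 1) = 1/9
Result: (1/9)/(z + 1) - ((1/9)z - 1/9)/(z² + 8)


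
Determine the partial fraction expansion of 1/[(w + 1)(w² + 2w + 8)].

Cover-up at w = -1: P = 1/((-1)² + 2·(-1) + 8) = 1/7. Then Q = -P = -1/7, R = -P·(2 - 1) = -1/7
Result: (1/7)/(w + 1) - ((1/7)w + 1/7)/(w² + 2w + 8)


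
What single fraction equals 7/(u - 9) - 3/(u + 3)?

Common denominator (u - 9)(u + 3). Numerator: 7(u + 3) - 3(u - 9) = (7u + 21) - (3u - 27) = 4u + 48
Result: (4u + 48)/[(u - 9)(u + 3)]


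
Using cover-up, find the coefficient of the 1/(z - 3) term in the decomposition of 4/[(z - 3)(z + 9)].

Cover (z - 3), set z=3: 4/((z + 9) at z=3) = 4/(12) = 1/3


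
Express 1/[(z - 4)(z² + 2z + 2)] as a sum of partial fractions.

Cover-up at z = 4: P = 1/(4² + 2·4 + 2) = 1/26. Then Q = -P = -1/26, R = -P·(2 + 4) = -3/13
Result: (1/26)/(z - 4) - ((1/26)z + 3/13)/(z² + 2z + 2)


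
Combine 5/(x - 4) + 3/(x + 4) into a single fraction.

Common denominator (x - 4)(x + 4). Numerator: 5(x + 4) + 3(x - 4) = (5x + 20) + (3x - 12) = 8x + 8
Result: (8x + 8)/[(x - 4)(x + 4)]


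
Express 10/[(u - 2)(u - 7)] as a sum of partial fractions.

10/(u - 2)(u - 7) = P/(u - 2) + Q/(u - 7). P = 10/(2 - 7) = -2, Q = 10/(7 - 2) = 2
Result: -2/(u - 2) + 2/(u - 7)


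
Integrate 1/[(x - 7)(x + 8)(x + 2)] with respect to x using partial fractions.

Cover-up: P = 1/135, Q = 1/90, R = -1/54. Decomposition: (1/135)/(x - 7) + (1/90)/(x + 8) - (1/54)/(x + 2). Integrate each term: (1/135) ln|(x - 7)| + (1/90) ln|(x + 8)| - (1/54) ln|(x + 2)| + C


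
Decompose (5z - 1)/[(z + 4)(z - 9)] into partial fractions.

At z=-4: α = (5·(-4) - 1)/(-4 - 9) = 21/13. At z=9: β = (5·9 - 1)/(9 + 4) = 44/13
Result: (21/13)/(z + 4) + (44/13)/(z - 9)


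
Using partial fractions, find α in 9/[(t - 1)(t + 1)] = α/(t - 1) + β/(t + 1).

Cover-up at t = 1: α = 9/(1 + 1) = 9/2


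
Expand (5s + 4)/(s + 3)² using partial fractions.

(5s + 4) = A(s + 3) + B. At s = -3: B = 5·(-3) + 4 = -11. Coeff of s: A = 5
Result: 5/(s + 3) - 11/(s + 3)²


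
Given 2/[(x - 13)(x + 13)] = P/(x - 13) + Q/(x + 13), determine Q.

Cover-up at x = -13: Q = 2/(-13 - 13) = -2/26 = -1/13


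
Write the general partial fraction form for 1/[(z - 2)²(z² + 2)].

Repeated linear + quadratic: α/(z - 2) + β/(z - 2)² + (γz + δ)/(z² + 2)


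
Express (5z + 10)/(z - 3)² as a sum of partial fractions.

(5z + 10) = α(z - 3) + β. At z = 3: β = 5·3 + 10 = 25. Coeff of z: α = 5
Result: 5/(z - 3) + 25/(z - 3)²


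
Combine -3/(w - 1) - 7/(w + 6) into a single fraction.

Common denominator (w - 1)(w + 6). Numerator: -3(w + 6) - 7(w - 1) = (-3w - 18) - (7w - 7) = -10w - 11
Result: (-10w - 11)/[(w - 1)(w + 6)]


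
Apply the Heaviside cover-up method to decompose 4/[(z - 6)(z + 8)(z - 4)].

Cover (z - 6), z=6: A = 4/[(6 + 8)(6 - 4)] = 1/7. Cover (z + 8), z=-8: B = 4/[(-8 - 6)(-8 - 4)] = 1/42. Cover (z - 4), z=4: C = 4/[(4 - 6)(4 + 8)] = -1/6.
Result: (1/7)/(z - 6) + (1/42)/(z + 8) - (1/6)/(z - 4)


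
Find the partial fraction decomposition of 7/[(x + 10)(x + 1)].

7/(x + 10)(x + 1) = α/(x + 10) + β/(x + 1). α = 7/(-10 + 1) = -7/9, β = 7/(-1 + 10) = 7/9
Result: (-7/9)/(x + 10) + (7/9)/(x + 1)


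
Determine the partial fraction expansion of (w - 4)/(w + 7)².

(w - 4) = α(w + 7) + β. At w = -7: β = 1·(-7) - 4 = -11. Coeff of w: α = 1
Result: 1/(w + 7) - 11/(w + 7)²


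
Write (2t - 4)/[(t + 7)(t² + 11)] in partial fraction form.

At t=-7: P = (2·(-7) - 4)/((-7)² + 11) = -3/10. Q = -P = 3/10, R = 2 - (-7)·P = -1/10
Result: (-3/10)/(t + 7) + ((3/10)t - 1/10)/(t² + 11)


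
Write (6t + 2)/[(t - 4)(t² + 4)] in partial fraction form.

At t=4: P = (6·4 + 2)/(4² + 4) = 13/10. Q = -P = -13/10, R = 6 - 4·P = 4/5
Result: (13/10)/(t - 4) - ((13/10)t - 4/5)/(t² + 4)


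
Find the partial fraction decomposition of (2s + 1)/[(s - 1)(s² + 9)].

At s=1: P = (2·1 + 1)/(1² + 9) = 3/10. Q = -P = -3/10, R = 2 - 1·P = 17/10
Result: (3/10)/(s - 1) - ((3/10)s - 17/10)/(s² + 9)


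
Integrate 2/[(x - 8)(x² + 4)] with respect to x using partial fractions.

Cover-up at x=8: α = 2/(8²+4) = 1/34. Coeff matching: β = -1/34, γ = -4/17. Decomposition: (1/34)/(x - 8) - ((1/34)x + 4/17)/(x² + 4). Integrate: linear → ln, quadratic → (1/2)ln + arctan: (1/34) ln|(x - 8)| - (1/68) ln(x² + 4) - (2/17) arctan(x/2) + C


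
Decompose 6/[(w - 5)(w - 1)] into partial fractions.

6/(w - 5)(w - 1) = P/(w - 5) + Q/(w - 1). P = 6/(5 - 1) = 3/2, Q = 6/(1 - 5) = -3/2
Result: (3/2)/(w - 5) - (3/2)/(w - 1)


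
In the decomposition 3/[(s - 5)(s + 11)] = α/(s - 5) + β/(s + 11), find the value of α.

Cover-up at s = 5: α = 3/(5 + 11) = 3/16


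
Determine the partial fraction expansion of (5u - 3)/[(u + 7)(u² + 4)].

At u=-7: A = (5·(-7) - 3)/((-7)² + 4) = -38/53. B = -A = 38/53, C = 5 - (-7)·A = -1/53
Result: (-38/53)/(u + 7) + ((38/53)u - 1/53)/(u² + 4)


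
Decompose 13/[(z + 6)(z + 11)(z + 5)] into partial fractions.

Using cover-up method: α = -13/5, β = 13/30, γ = 13/6
Result: (-13/5)/(z + 6) + (13/30)/(z + 11) + (13/6)/(z + 5)


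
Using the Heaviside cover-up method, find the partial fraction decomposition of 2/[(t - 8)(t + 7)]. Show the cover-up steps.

Cover (t - 8): set t=8, get P = 2/(8 + 7) = 2/15. Cover (t + 7): set t=-7, get Q = 2/(-7 - 8) = -2/15.
Result: (2/15)/(t - 8) - (2/15)/(t + 7)


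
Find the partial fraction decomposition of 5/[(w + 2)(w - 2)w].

Using cover-up method: A = 5/8, B = 5/8, C = -5/4
Result: (5/8)/(w + 2) + (5/8)/(w - 2) - (5/4)/w


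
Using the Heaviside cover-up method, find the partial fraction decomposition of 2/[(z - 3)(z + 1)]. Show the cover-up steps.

Cover (z - 3): set z=3, get A = 2/(3 + 1) = 1/2. Cover (z + 1): set z=-1, get B = 2/(-1 - 3) = -1/2.
Result: (1/2)/(z - 3) - (1/2)/(z + 1)


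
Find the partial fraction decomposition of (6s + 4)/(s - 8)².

(6s + 4) = α(s - 8) + β. At s = 8: β = 6·8 + 4 = 52. Coeff of s: α = 6
Result: 6/(s - 8) + 52/(s - 8)²


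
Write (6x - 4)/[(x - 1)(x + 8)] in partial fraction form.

At x=1: α = (6·1 - 4)/(1 + 8) = 2/9. At x=-8: β = (6·(-8) - 4)/(-8 - 1) = 52/9
Result: (2/9)/(x - 1) + (52/9)/(x + 8)


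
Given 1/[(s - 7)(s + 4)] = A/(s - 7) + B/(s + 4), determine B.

Cover-up at s = -4: B = 1/(-4 - 7) = -1/11


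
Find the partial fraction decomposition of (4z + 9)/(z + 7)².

(4z + 9) = α(z + 7) + β. At z = -7: β = 4·(-7) + 9 = -19. Coeff of z: α = 4
Result: 4/(z + 7) - 19/(z + 7)²


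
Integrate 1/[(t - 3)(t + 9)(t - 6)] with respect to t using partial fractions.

Cover-up: P = -1/36, Q = 1/180, R = 1/45. Decomposition: (-1/36)/(t - 3) + (1/180)/(t + 9) + (1/45)/(t - 6). Integrate each term: (-1/36) ln|(t - 3)| + (1/180) ln|(t + 9)| + (1/45) ln|(t - 6)| + C


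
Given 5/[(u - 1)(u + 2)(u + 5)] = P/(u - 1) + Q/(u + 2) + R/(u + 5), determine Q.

Cover-up at u = -2: Q = 5/[(-2 - 1)(-2 + 5)] = 5/[(-3)(3)] = -5/9


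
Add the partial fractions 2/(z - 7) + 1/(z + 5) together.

Common denominator (z - 7)(z + 5). Numerator: 2(z + 5) + 1(z - 7) = (2z + 10) + (z - 7) = 3z + 3
Result: (3z + 3)/[(z - 7)(z + 5)]


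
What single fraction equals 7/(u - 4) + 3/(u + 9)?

Common denominator (u - 4)(u + 9). Numerator: 7(u + 9) + 3(u - 4) = (7u + 63) + (3u - 12) = 10u + 51
Result: (10u + 51)/[(u - 4)(u + 9)]


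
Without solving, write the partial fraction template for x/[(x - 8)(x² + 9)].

Linear + irreducible quadratic: P/(x - 8) + (Qx + R)/(x² + 9)


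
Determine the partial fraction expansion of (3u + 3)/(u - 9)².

(3u + 3) = A(u - 9) + B. At u = 9: B = 3·9 + 3 = 30. Coeff of u: A = 3
Result: 3/(u - 9) + 30/(u - 9)²


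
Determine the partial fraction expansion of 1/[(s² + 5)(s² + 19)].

Coefficient matching gives α = γ = 0, β = 1/(19-5) = 1/14, δ = -β = -1/14
Result: (1/14)/(s² + 5) - (1/14)/(s² + 19)


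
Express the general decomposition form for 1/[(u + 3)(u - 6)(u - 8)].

Three distinct linear factors: α/(u + 3) + β/(u - 6) + γ/(u - 8)


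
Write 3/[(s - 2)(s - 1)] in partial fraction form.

3/(s - 2)(s - 1) = P/(s - 2) + Q/(s - 1). P = 3/(2 - 1) = 3, Q = 3/(1 - 2) = -3
Result: 3/(s - 2) - 3/(s - 1)


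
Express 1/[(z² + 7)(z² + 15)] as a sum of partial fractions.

Coefficient matching gives P = R = 0, Q = 1/(15-7) = 1/8, S = -Q = -1/8
Result: (1/8)/(z² + 7) - (1/8)/(z² + 15)


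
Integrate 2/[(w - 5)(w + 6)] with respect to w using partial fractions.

Decompose: 2/[(w - 5)(w + 6)] = (2/11)/(w - 5) - (2/11)/(w + 6). Integrate each term: (2/11) ln|(w - 5)| - (2/11) ln|(w + 6)| + C


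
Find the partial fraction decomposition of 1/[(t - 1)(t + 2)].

1/(t - 1)(t + 2) = P/(t - 1) + Q/(t + 2). P = 1/(1 + 2) = 1/3, Q = 1/(-2 - 1) = -1/3
Result: (1/3)/(t - 1) - (1/3)/(t + 2)


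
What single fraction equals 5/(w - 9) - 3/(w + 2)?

Common denominator (w - 9)(w + 2). Numerator: 5(w + 2) - 3(w - 9) = (5w + 10) - (3w - 27) = 2w + 37
Result: (2w + 37)/[(w - 9)(w + 2)]


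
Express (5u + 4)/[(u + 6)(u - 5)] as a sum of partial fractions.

At u=-6: A = (5·(-6) + 4)/(-6 - 5) = 26/11. At u=5: B = (5·5 + 4)/(5 + 6) = 29/11
Result: (26/11)/(u + 6) + (29/11)/(u - 5)


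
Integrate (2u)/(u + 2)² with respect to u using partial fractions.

Decompose: P = 2, Q = 2·(-2) + 0 = -4, so (2u)/(u + 2)² = 2/(u + 2) - 4/(u + 2)². Integrate: ∫ P/(u + 2) du = 2 ln|(u + 2)|; ∫ Q/(u + 2)² du = 4/(u + 2). Sum: 2 ln|(u + 2)| + 4/(u + 2) + C


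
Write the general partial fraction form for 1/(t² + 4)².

Repeated quadratic factor: (At + B)/(t² + 4) + (Ct + D)/(t² + 4)²


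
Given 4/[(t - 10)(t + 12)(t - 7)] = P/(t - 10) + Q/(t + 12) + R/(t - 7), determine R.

Cover-up at t = 7: R = 4/[(7 - 10)(7 + 12)] = 4/[(-3)(19)] = -4/57


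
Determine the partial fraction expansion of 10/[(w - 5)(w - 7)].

10/(w - 5)(w - 7) = A/(w - 5) + B/(w - 7). A = 10/(5 - 7) = -5, B = 10/(7 - 5) = 5
Result: -5/(w - 5) + 5/(w - 7)


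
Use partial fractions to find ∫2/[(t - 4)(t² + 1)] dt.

Cover-up at t=4: P = 2/(4²+1) = 2/17. Coeff matching: Q = -2/17, R = -8/17. Decomposition: (2/17)/(t - 4) - ((2/17)t + 8/17)/(t² + 1). Integrate: linear → ln, quadratic → (1/2)ln + arctan: (2/17) ln|(t - 4)| - (1/17) ln(t² + 1) - (8/17) arctan(t) + C


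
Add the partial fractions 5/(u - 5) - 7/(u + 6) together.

Common denominator (u - 5)(u + 6). Numerator: 5(u + 6) - 7(u - 5) = (5u + 30) - (7u - 35) = -2u + 65
Result: (-2u + 65)/[(u - 5)(u + 6)]


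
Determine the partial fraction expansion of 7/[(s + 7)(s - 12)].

7/(s + 7)(s - 12) = P/(s + 7) + Q/(s - 12). P = 7/(-7 - 12) = -7/19, Q = 7/(12 + 7) = 7/19
Result: (-7/19)/(s + 7) + (7/19)/(s - 12)


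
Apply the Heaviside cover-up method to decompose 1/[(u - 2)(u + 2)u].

Cover (u - 2), u=2: α = 1/[(2 + 2)(2 - 0)] = 1/8. Cover (u + 2), u=-2: β = 1/[(-2 - 2)(-2 - 0)] = 1/8. Cover u, u=0: γ = 1/[(0 - 2)(0 + 2)] = -1/4.
Result: (1/8)/(u - 2) + (1/8)/(u + 2) - (1/4)/u


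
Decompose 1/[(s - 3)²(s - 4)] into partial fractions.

Cover-up at s=4: γ = 1/(4 - 3)² = 1. Cover-up at s=3: β = 1/(3 - 4) = -1. Comparing s² coeff: α = -γ = -1
Result: -1/(s - 3) - 1/(s - 3)² + 1/(s - 4)


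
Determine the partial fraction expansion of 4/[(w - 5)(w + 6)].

4/(w - 5)(w + 6) = P/(w - 5) + Q/(w + 6). P = 4/(5 + 6) = 4/11, Q = 4/(-6 - 5) = -4/11
Result: (4/11)/(w - 5) - (4/11)/(w + 6)


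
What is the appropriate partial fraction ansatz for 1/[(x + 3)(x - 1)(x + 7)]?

Three distinct linear factors: A/(x + 3) + B/(x - 1) + C/(x + 7)


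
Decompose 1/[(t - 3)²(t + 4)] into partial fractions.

Cover-up at t=-4: C = 1/(-4 - 3)² = 1/49. Cover-up at t=3: B = 1/(3 + 4) = 1/7. Comparing t² coeff: A = -C = -1/49
Result: (-1/49)/(t - 3) + (1/7)/(t - 3)² + (1/49)/(t + 4)


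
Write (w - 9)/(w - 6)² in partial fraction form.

(w - 9) = α(w - 6) + β. At w = 6: β = 1·6 - 9 = -3. Coeff of w: α = 1
Result: 1/(w - 6) - 3/(w - 6)²


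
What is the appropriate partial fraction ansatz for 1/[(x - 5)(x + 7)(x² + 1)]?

Two linear + quadratic: A/(x - 5) + B/(x + 7) + (Cx + D)/(x² + 1)


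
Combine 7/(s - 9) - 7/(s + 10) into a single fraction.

Common denominator (s - 9)(s + 10). Numerator: 7(s + 10) - 7(s - 9) = (7s + 70) - (7s - 63) = 133
Result: (133)/[(s - 9)(s + 10)]


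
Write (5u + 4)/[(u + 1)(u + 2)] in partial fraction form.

At u=-1: α = (5·(-1) + 4)/(-1 + 2) = -1. At u=-2: β = (5·(-2) + 4)/(-2 + 1) = 6
Result: -1/(u + 1) + 6/(u + 2)


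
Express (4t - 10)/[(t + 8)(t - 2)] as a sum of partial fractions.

At t=-8: P = (4·(-8) - 10)/(-8 - 2) = 21/5. At t=2: Q = (4·2 - 10)/(2 + 8) = -1/5
Result: (21/5)/(t + 8) - (1/5)/(t - 2)


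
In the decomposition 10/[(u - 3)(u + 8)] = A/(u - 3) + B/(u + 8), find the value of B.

Cover-up at u = -8: B = 10/(-8 - 3) = -10/11


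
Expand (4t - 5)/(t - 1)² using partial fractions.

(4t - 5) = α(t - 1) + β. At t = 1: β = 4·1 - 5 = -1. Coeff of t: α = 4
Result: 4/(t - 1) - 1/(t - 1)²


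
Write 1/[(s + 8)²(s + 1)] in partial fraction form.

Cover-up at s=-1: R = 1/(-1 + 8)² = 1/49. Cover-up at s=-8: Q = 1/(-8 + 1) = -1/7. Comparing s² coeff: P = -R = -1/49
Result: (-1/49)/(s + 8) - (1/7)/(s + 8)² + (1/49)/(s + 1)


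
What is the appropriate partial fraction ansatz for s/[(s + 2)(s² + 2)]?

Linear + irreducible quadratic: A/(s + 2) + (Bs + C)/(s² + 2)


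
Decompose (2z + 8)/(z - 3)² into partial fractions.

(2z + 8) = P(z - 3) + Q. At z = 3: Q = 2·3 + 8 = 14. Coeff of z: P = 2
Result: 2/(z - 3) + 14/(z - 3)²


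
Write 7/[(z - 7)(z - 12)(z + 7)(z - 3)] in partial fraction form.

Using Heaviside cover-up: (-1/40)/(z - 7) + (7/855)/(z - 12) - (1/380)/(z + 7) + (7/360)/(z - 3)


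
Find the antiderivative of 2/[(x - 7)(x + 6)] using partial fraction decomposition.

Decompose: 2/[(x - 7)(x + 6)] = (2/13)/(x - 7) - (2/13)/(x + 6). Integrate each term: (2/13) ln|(x - 7)| - (2/13) ln|(x + 6)| + C


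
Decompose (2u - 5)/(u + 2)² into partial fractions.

(2u - 5) = P(u + 2) + Q. At u = -2: Q = 2·(-2) - 5 = -9. Coeff of u: P = 2
Result: 2/(u + 2) - 9/(u + 2)²


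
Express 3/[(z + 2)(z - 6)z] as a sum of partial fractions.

Using cover-up method: A = 3/16, B = 1/16, C = -1/4
Result: (3/16)/(z + 2) + (1/16)/(z - 6) - (1/4)/z


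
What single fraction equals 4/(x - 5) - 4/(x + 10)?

Common denominator (x - 5)(x + 10). Numerator: 4(x + 10) - 4(x - 5) = (4x + 40) - (4x - 20) = 60
Result: (60)/[(x - 5)(x + 10)]


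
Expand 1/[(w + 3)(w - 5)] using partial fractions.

1/(w + 3)(w - 5) = P/(w + 3) + Q/(w - 5). P = 1/(-3 - 5) = -1/8, Q = 1/(5 + 3) = 1/8
Result: (-1/8)/(w + 3) + (1/8)/(w - 5)


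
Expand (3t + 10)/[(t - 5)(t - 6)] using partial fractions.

At t=5: A = (3·5 + 10)/(5 - 6) = -25. At t=6: B = (3·6 + 10)/(6 - 5) = 28
Result: -25/(t - 5) + 28/(t - 6)


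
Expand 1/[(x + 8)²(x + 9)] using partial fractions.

Cover-up at x=-9: R = 1/(-9 + 8)² = 1. Cover-up at x=-8: Q = 1/(-8 + 9) = 1. Comparing x² coeff: P = -R = -1
Result: -1/(x + 8) + 1/(x + 8)² + 1/(x + 9)


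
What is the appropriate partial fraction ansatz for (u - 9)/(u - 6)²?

Repeated linear factor: α/(u - 6) + β/(u - 6)²


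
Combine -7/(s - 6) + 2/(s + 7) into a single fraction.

Common denominator (s - 6)(s + 7). Numerator: -7(s + 7) + 2(s - 6) = (-7s - 49) + (2s - 12) = -5s - 61
Result: (-5s - 61)/[(s - 6)(s + 7)]


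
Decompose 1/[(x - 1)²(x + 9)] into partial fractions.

Cover-up at x=-9: R = 1/(-9 - 1)² = 1/100. Cover-up at x=1: Q = 1/(1 + 9) = 1/10. Comparing x² coeff: P = -R = -1/100
Result: (-1/100)/(x - 1) + (1/10)/(x - 1)² + (1/100)/(x + 9)


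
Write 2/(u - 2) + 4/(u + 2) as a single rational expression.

Common denominator (u - 2)(u + 2). Numerator: 2(u + 2) + 4(u - 2) = (2u + 4) + (4u - 8) = 6u - 4
Result: (6u - 4)/[(u - 2)(u + 2)]


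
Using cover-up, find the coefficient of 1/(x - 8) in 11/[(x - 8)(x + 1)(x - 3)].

Cover (x - 8), set x=8: 11/[(8 + 1)(8 - 3)] = 11/45


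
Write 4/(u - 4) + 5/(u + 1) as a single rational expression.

Common denominator (u - 4)(u + 1). Numerator: 4(u + 1) + 5(u - 4) = (4u + 4) + (5u - 20) = 9u - 16
Result: (9u - 16)/[(u - 4)(u + 1)]


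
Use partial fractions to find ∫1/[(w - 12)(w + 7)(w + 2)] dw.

Cover-up: α = 1/266, β = 1/95, γ = -1/70. Decomposition: (1/266)/(w - 12) + (1/95)/(w + 7) - (1/70)/(w + 2). Integrate each term: (1/266) ln|(w - 12)| + (1/95) ln|(w + 7)| - (1/70) ln|(w + 2)| + C


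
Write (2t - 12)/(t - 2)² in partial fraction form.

(2t - 12) = α(t - 2) + β. At t = 2: β = 2·2 - 12 = -8. Coeff of t: α = 2
Result: 2/(t - 2) - 8/(t - 2)²


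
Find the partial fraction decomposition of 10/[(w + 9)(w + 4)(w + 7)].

Using cover-up method: A = 1, B = 2/3, C = -5/3
Result: 1/(w + 9) + (2/3)/(w + 4) - (5/3)/(w + 7)


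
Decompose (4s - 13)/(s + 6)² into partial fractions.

(4s - 13) = P(s + 6) + Q. At s = -6: Q = 4·(-6) - 13 = -37. Coeff of s: P = 4
Result: 4/(s + 6) - 37/(s + 6)²


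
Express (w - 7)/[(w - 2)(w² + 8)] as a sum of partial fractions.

At w=2: α = (1·2 - 7)/(2² + 8) = -5/12. β = -α = 5/12, γ = 1 - 2·α = 11/6
Result: (-5/12)/(w - 2) + ((5/12)w + 11/6)/(w² + 8)


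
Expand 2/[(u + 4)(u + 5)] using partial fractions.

2/(u + 4)(u + 5) = P/(u + 4) + Q/(u + 5). P = 2/(-4 + 5) = 2, Q = 2/(-5 + 4) = -2
Result: 2/(u + 4) - 2/(u + 5)


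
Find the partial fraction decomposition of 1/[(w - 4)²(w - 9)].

Cover-up at w=9: C = 1/(9 - 4)² = 1/25. Cover-up at w=4: B = 1/(4 - 9) = -1/5. Comparing w² coeff: A = -C = -1/25
Result: (-1/25)/(w - 4) - (1/5)/(w - 4)² + (1/25)/(w - 9)


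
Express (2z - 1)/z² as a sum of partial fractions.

(2z - 1) = Az + B. At z = 0: B = 2·0 - 1 = -1. Coeff of z: A = 2
Result: 2/z - 1/z²


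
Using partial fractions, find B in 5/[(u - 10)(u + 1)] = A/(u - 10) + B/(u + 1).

Cover-up at u = -1: B = 5/(-1 - 10) = -5/11


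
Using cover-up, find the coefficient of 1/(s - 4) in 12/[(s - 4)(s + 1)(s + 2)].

Cover (s - 4), set s=4: 12/[(4 + 1)(4 + 2)] = 2/5


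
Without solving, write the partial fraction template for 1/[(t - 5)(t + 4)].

Distinct linear factors: α/(t - 5) + β/(t + 4)


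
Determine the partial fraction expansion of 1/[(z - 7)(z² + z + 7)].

Cover-up at z = 7: α = 1/(7² + 1·7 + 7) = 1/63. Then β = -α = -1/63, γ = -α·(1 + 7) = -8/63
Result: (1/63)/(z - 7) - ((1/63)z + 8/63)/(z² + z + 7)


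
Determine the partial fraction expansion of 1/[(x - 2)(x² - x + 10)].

Cover-up at x = 2: A = 1/(2² - 1·2 + 10) = 1/12. Then B = -A = -1/12, C = -A·(-1 + 2) = -1/12
Result: (1/12)/(x - 2) - ((1/12)x + 1/12)/(x² - x + 10)


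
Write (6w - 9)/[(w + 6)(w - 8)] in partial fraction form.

At w=-6: α = (6·(-6) - 9)/(-6 - 8) = 45/14. At w=8: β = (6·8 - 9)/(8 + 6) = 39/14
Result: (45/14)/(w + 6) + (39/14)/(w - 8)


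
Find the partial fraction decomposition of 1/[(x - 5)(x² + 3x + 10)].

Cover-up at x = 5: P = 1/(5² + 3·5 + 10) = 1/50. Then Q = -P = -1/50, R = -P·(3 + 5) = -4/25
Result: (1/50)/(x - 5) - ((1/50)x + 4/25)/(x² + 3x + 10)


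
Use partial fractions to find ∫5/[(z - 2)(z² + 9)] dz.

Cover-up at z=2: P = 5/(2²+9) = 5/13. Coeff matching: Q = -5/13, R = -10/13. Decomposition: (5/13)/(z - 2) - ((5/13)z + 10/13)/(z² + 9). Integrate: linear → ln, quadratic → (1/2)ln + arctan: (5/13) ln|(z - 2)| - (5/26) ln(z² + 9) - (10/39) arctan(z/3) + C


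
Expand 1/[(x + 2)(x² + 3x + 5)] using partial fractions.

Cover-up at x = -2: P = 1/((-2)² + 3·(-2) + 5) = 1/3. Then Q = -P = -1/3, R = -P·(3 - 2) = -1/3
Result: (1/3)/(x + 2) - ((1/3)x + 1/3)/(x² + 3x + 5)


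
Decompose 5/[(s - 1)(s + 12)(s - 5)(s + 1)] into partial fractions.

Using Heaviside cover-up: (-5/104)/(s - 1) - (5/2431)/(s + 12) + (5/408)/(s - 5) + (5/132)/(s + 1)


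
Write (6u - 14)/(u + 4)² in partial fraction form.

(6u - 14) = A(u + 4) + B. At u = -4: B = 6·(-4) - 14 = -38. Coeff of u: A = 6
Result: 6/(u + 4) - 38/(u + 4)²


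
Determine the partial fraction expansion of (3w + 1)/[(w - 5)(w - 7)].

At w=5: α = (3·5 + 1)/(5 - 7) = -8. At w=7: β = (3·7 + 1)/(7 - 5) = 11
Result: -8/(w - 5) + 11/(w - 7)


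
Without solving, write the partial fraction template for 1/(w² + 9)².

Repeated quadratic factor: (Pw + Q)/(w² + 9) + (Rw + S)/(w² + 9)²


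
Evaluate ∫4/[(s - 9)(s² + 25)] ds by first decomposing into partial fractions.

Cover-up at s=9: A = 4/(9²+25) = 2/53. Coeff matching: B = -2/53, C = -18/53. Decomposition: (2/53)/(s - 9) - ((2/53)s + 18/53)/(s² + 25). Integrate: linear → ln, quadratic → (1/2)ln + arctan: (2/53) ln|(s - 9)| - (1/53) ln(s² + 25) - (18/265) arctan(s/5) + C


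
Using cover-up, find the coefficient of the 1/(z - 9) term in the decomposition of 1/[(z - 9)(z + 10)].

Cover (z - 9), set z=9: 1/((z + 10) at z=9) = 1/(19) = 1/19


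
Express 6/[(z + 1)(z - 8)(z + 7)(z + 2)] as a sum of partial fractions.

Using Heaviside cover-up: (-1/9)/(z + 1) + (1/225)/(z - 8) - (1/75)/(z + 7) + (3/25)/(z + 2)


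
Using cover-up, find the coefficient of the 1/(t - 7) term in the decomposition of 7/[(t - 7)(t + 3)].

Cover (t - 7), set t=7: 7/((t + 3) at t=7) = 7/(10) = 7/10


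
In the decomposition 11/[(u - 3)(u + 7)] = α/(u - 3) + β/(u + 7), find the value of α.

Cover-up at u = 3: α = 11/(3 + 7) = 11/10


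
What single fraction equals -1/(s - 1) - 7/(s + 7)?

Common denominator (s - 1)(s + 7). Numerator: -1(s + 7) - 7(s - 1) = (-s - 7) - (7s - 7) = -8s
Result: (-8s)/[(s - 1)(s + 7)]


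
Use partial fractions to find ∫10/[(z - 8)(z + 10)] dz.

Decompose: 10/[(z - 8)(z + 10)] = (5/9)/(z - 8) - (5/9)/(z + 10). Integrate each term: (5/9) ln|(z - 8)| - (5/9) ln|(z + 10)| + C


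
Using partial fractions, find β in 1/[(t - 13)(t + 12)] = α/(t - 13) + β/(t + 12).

Cover-up at t = -12: β = 1/(-12 - 13) = -1/25


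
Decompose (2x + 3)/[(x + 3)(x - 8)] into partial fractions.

At x=-3: A = (2·(-3) + 3)/(-3 - 8) = 3/11. At x=8: B = (2·8 + 3)/(8 + 3) = 19/11
Result: (3/11)/(x + 3) + (19/11)/(x - 8)


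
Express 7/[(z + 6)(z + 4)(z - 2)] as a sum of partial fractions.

Using cover-up method: A = 7/16, B = -7/12, C = 7/48
Result: (7/16)/(z + 6) - (7/12)/(z + 4) + (7/48)/(z - 2)


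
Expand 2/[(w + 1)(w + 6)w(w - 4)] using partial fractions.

Using Heaviside cover-up: (2/25)/(w + 1) - (1/150)/(w + 6) - (1/12)/w + (1/100)/(w - 4)


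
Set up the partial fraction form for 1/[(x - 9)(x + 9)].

Distinct linear factors: A/(x - 9) + B/(x + 9)


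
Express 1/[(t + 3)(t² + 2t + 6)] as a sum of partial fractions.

Cover-up at t = -3: P = 1/((-3)² + 2·(-3) + 6) = 1/9. Then Q = -P = -1/9, R = -P·(2 - 3) = 1/9
Result: (1/9)/(t + 3) - ((1/9)t - 1/9)/(t² + 2t + 6)


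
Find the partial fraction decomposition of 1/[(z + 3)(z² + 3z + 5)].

Cover-up at z = -3: A = 1/((-3)² + 3·(-3) + 5) = 1/5. Then B = -A = -1/5, C = -A·(3 - 3) = 0
Result: (1/5)/(z + 3) - ((1/5)z)/(z² + 3z + 5)


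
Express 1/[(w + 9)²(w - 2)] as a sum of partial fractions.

Cover-up at w=2: γ = 1/(2 + 9)² = 1/121. Cover-up at w=-9: β = 1/(-9 - 2) = -1/11. Comparing w² coeff: α = -γ = -1/121
Result: (-1/121)/(w + 9) - (1/11)/(w + 9)² + (1/121)/(w - 2)


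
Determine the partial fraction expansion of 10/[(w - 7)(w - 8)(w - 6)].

Using cover-up method: α = -10, β = 5, γ = 5
Result: -10/(w - 7) + 5/(w - 8) + 5/(w - 6)


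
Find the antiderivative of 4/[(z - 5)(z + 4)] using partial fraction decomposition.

Decompose: 4/[(z - 5)(z + 4)] = (4/9)/(z - 5) - (4/9)/(z + 4). Integrate each term: (4/9) ln|(z - 5)| - (4/9) ln|(z + 4)| + C


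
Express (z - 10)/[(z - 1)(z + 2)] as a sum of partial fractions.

At z=1: A = (1·1 - 10)/(1 + 2) = -3. At z=-2: B = (1·(-2) - 10)/(-2 - 1) = 4
Result: -3/(z - 1) + 4/(z + 2)


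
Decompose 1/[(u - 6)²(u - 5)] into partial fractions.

Cover-up at u=5: R = 1/(5 - 6)² = 1. Cover-up at u=6: Q = 1/(6 - 5) = 1. Comparing u² coeff: P = -R = -1
Result: -1/(u - 6) + 1/(u - 6)² + 1/(u - 5)


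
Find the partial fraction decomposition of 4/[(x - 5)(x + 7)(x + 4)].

Using cover-up method: P = 1/27, Q = 1/9, R = -4/27
Result: (1/27)/(x - 5) + (1/9)/(x + 7) - (4/27)/(x + 4)


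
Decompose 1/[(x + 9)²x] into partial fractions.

Cover-up at x=0: γ = 1/(0 + 9)² = 1/81. Cover-up at x=-9: β = 1/(-9 - 0) = -1/9. Comparing x² coeff: α = -γ = -1/81
Result: (-1/81)/(x + 9) - (1/9)/(x + 9)² + (1/81)/x


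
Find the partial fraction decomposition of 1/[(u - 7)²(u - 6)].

Cover-up at u=6: γ = 1/(6 - 7)² = 1. Cover-up at u=7: β = 1/(7 - 6) = 1. Comparing u² coeff: α = -γ = -1
Result: -1/(u - 7) + 1/(u - 7)² + 1/(u - 6)


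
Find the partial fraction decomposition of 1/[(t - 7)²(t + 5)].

Cover-up at t=-5: γ = 1/(-5 - 7)² = 1/144. Cover-up at t=7: β = 1/(7 + 5) = 1/12. Comparing t² coeff: α = -γ = -1/144
Result: (-1/144)/(t - 7) + (1/12)/(t - 7)² + (1/144)/(t + 5)
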